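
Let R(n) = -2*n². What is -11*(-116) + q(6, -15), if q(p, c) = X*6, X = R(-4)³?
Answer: -195332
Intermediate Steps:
X = -32768 (X = (-2*(-4)²)³ = (-2*16)³ = (-32)³ = -32768)
q(p, c) = -196608 (q(p, c) = -32768*6 = -196608)
-11*(-116) + q(6, -15) = -11*(-116) - 196608 = 1276 - 196608 = -195332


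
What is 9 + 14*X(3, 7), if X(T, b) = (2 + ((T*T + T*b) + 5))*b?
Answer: 3635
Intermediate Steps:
X(T, b) = b*(7 + T**2 + T*b) (X(T, b) = (2 + ((T**2 + T*b) + 5))*b = (2 + (5 + T**2 + T*b))*b = (7 + T**2 + T*b)*b = b*(7 + T**2 + T*b))
9 + 14*X(3, 7) = 9 + 14*(7*(7 + 3**2 + 3*7)) = 9 + 14*(7*(7 + 9 + 21)) = 9 + 14*(7*37) = 9 + 14*259 = 9 + 3626 = 3635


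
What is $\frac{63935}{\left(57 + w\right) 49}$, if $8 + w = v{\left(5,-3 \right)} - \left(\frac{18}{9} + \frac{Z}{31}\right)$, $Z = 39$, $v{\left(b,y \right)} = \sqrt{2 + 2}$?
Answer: $\frac{396397}{14504} \approx 27.33$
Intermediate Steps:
$v{\left(b,y \right)} = 2$ ($v{\left(b,y \right)} = \sqrt{4} = 2$)
$w = - \frac{287}{31}$ ($w = -8 - \left(-2 + 2 + \frac{39}{31}\right) = -8 + \left(2 - \left(2 + \frac{39}{31}\right)\right) = -8 + \left(2 - \frac{101}{31}\right) = -8 - \frac{39}{31} = - \frac{287}{31} \approx -9.2581$)
$\frac{63935}{\left(57 + w\right) 49} = \frac{63935}{\left(57 - \frac{287}{31}\right) 49} = \frac{63935}{\frac{1480}{31} \cdot 49} = \frac{63935}{\frac{72520}{31}} = 63935 \cdot \frac{31}{72520} = \frac{396397}{14504}$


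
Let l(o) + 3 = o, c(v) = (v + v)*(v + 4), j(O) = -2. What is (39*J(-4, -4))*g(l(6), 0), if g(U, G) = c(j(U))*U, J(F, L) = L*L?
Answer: -14976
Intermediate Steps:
c(v) = 2*v*(4 + v) (c(v) = (2*v)*(4 + v) = 2*v*(4 + v))
l(o) = -3 + o
J(F, L) = L²
g(U, G) = -8*U (g(U, G) = (2*(-2)*(4 - 2))*U = (2*(-2)*2)*U = -8*U)
(39*J(-4, -4))*g(l(6), 0) = (39*(-4)²)*(-8*(-3 + 6)) = (39*16)*(-8*3) = 624*(-24) = -14976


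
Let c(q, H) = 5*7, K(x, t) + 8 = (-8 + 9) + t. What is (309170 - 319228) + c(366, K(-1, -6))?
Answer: -10023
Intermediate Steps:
K(x, t) = -7 + t (K(x, t) = -8 + ((-8 + 9) + t) = -8 + (1 + t) = -7 + t)
c(q, H) = 35
(309170 - 319228) + c(366, K(-1, -6)) = (309170 - 319228) + 35 = -10058 + 35 = -10023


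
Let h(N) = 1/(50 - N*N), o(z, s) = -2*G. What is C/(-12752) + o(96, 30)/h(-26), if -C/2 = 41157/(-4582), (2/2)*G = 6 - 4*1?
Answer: 73153898171/29214832 ≈ 2504.0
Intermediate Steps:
G = 2 (G = 6 - 4*1 = 6 - 4 = 2)
o(z, s) = -4 (o(z, s) = -2*2 = -4)
C = 41157/2291 (C = -82314/(-4582) = -82314*(-1)/4582 = -2*(-41157/4582) = 41157/2291 ≈ 17.965)
h(N) = 1/(50 - N²)
C/(-12752) + o(96, 30)/h(-26) = (41157/2291)/(-12752) - 4/((-1/(-50 + (-26)²))) = (41157/2291)*(-1/12752) - 4/((-1/(-50 + 676))) = -41157/29214832 - 4/((-1/626)) = -41157/29214832 - 4/((-1*1/626)) = -41157/29214832 - 4/(-1/626) = -41157/29214832 - 4*(-626) = -41157/29214832 + 2504 = 73153898171/29214832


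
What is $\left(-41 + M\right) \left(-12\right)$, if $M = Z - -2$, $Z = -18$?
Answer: $684$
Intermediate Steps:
$M = -16$ ($M = -18 - -2 = -18 + 2 = -16$)
$\left(-41 + M\right) \left(-12\right) = \left(-41 - 16\right) \left(-12\right) = \left(-57\right) \left(-12\right) = 684$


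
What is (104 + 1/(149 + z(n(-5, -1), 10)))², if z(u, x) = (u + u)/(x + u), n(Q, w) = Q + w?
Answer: 230584225/21316 ≈ 10817.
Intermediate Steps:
z(u, x) = 2*u/(u + x) (z(u, x) = (2*u)/(u + x) = 2*u/(u + x))
(104 + 1/(149 + z(n(-5, -1), 10)))² = (104 + 1/(149 + 2*(-5 - 1)/((-5 - 1) + 10)))² = (104 + 1/(149 + 2*(-6)/(-6 + 10)))² = (104 + 1/(149 + 2*(-6)/4))² = (104 + 1/(149 + 2*(-6)*(¼)))² = (104 + 1/(149 - 3))² = (104 + 1/146)² = (15185/146)² = 230584225/21316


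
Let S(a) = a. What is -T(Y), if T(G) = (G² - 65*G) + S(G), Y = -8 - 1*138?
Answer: -30660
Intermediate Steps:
Y = -146 (Y = -8 - 138 = -146)
T(G) = G² - 64*G (T(G) = (G² - 65*G) + G = G² - 64*G)
-T(Y) = -(-146)*(-64 - 146) = -(-146)*(-210) = -1*30660 = -30660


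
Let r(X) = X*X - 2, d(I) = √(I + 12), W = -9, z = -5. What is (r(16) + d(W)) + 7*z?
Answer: 219 + √3 ≈ 220.73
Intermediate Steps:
d(I) = √(12 + I)
r(X) = -2 + X² (r(X) = X² - 2 = -2 + X²)
(r(16) + d(W)) + 7*z = ((-2 + 16²) + √(12 - 9)) + 7*(-5) = ((-2 + 256) + √3) - 35 = (254 + √3) - 35 = 219 + √3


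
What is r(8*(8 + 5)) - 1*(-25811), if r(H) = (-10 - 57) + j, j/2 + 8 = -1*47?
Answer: 25634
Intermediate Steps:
j = -110 (j = -16 + 2*(-1*47) = -16 + 2*(-47) = -16 - 94 = -110)
r(H) = -177 (r(H) = (-10 - 57) - 110 = -67 - 110 = -177)
r(8*(8 + 5)) - 1*(-25811) = -177 - 1*(-25811) = -177 + 25811 = 25634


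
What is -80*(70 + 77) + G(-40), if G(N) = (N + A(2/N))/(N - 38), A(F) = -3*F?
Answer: -18344803/1560 ≈ -11759.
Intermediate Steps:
G(N) = (N - 6/N)/(-38 + N) (G(N) = (N - 6/N)/(N - 38) = (N - 6/N)/(-38 + N))
-80*(70 + 77) + G(-40) = -80*(70 + 77) + (-6 + (-40)²)/((-40)*(-38 - 40)) = -80*147 - 1/40*(-6 + 1600)/(-78) = -11760 - 1/40*(-1/78)*1594 = -11760 + 797/1560 = -18344803/1560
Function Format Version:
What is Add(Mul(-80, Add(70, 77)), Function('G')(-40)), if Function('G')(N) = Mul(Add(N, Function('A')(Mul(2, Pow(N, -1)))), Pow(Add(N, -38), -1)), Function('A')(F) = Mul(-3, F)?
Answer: Rational(-18344803, 1560) ≈ -11759.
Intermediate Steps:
Function('G')(N) = Mul(Pow(Add(-38, N), -1), Add(N, Mul(-6, Pow(N, -1)))) (Function('G')(N) = Mul(Add(N, Mul(-3, Mul(2, Pow(N, -1)))), Pow(Add(N, -38), -1)) = Mul(Add(N, Mul(-6, Pow(N, -1))), Pow(Add(-38, N), -1)) = Mul(Pow(Add(-38, N), -1), Add(N, Mul(-6, Pow(N, -1)))))
Add(Mul(-80, Add(70, 77)), Function('G')(-40)) = Add(Mul(-80, Add(70, 77)), Mul(Pow(-40, -1), Pow(Add(-38, -40), -1), Add(-6, Pow(-40, 2)))) = Add(Mul(-80, 147), Mul(Rational(-1, 40), Pow(-78, -1), Add(-6, 1600))) = Add(-11760, Mul(Rational(-1, 40), Rational(-1, 78), 1594)) = Add(-11760, Rational(797, 1560)) = Rational(-18344803, 1560)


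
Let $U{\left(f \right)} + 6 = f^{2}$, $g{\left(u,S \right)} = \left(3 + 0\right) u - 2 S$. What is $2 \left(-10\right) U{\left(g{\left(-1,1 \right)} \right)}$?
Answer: $-380$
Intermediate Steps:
$g{\left(u,S \right)} = - 2 S + 3 u$ ($g{\left(u,S \right)} = 3 u - 2 S = - 2 S + 3 u$)
$U{\left(f \right)} = -6 + f^{2}$
$2 \left(-10\right) U{\left(g{\left(-1,1 \right)} \right)} = 2 \left(-10\right) \left(-6 + \left(\left(-2\right) 1 + 3 \left(-1\right)\right)^{2}\right) = - 20 \left(-6 + \left(-2 - 3\right)^{2}\right) = - 20 \left(-6 + \left(-5\right)^{2}\right) = - 20 \left(-6 + 25\right) = \left(-20\right) 19 = -380$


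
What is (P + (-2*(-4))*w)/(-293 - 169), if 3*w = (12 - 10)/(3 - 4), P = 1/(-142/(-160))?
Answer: 64/7029 ≈ 0.0091051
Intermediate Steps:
P = 80/71 (P = 1/(-142*(-1/160)) = 1/(71/80) = 80/71 ≈ 1.1268)
w = -⅔ (w = ((12 - 10)/(3 - 4))/3 = (2/(-1))/3 = (2*(-1))/3 = (⅓)*(-2) = -⅔ ≈ -0.66667)
(P + (-2*(-4))*w)/(-293 - 169) = (80/71 - 2*(-4)*(-⅔))/(-293 - 169) = (80/71 + 8*(-⅔))/(-462) = (80/71 - 16/3)*(-1/462) = -896/213*(-1/462) = 64/7029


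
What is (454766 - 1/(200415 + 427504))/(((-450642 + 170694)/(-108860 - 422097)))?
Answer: 151618069629929021/175784668212 ≈ 8.6252e+5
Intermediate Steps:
(454766 - 1/(200415 + 427504))/(((-450642 + 170694)/(-108860 - 422097))) = (454766 - 1/627919)/((-279948/(-530957))) = (454766 - 1*1/627919)/((-279948*(-1/530957))) = (454766 - 1/627919)/(279948/530957) = (285556211953/627919)*(530957/279948) = 151618069629929021/175784668212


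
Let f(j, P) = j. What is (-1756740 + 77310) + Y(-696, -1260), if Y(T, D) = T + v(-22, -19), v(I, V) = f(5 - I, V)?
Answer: -1680099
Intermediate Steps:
v(I, V) = 5 - I
Y(T, D) = 27 + T (Y(T, D) = T + (5 - 1*(-22)) = T + (5 + 22) = T + 27 = 27 + T)
(-1756740 + 77310) + Y(-696, -1260) = (-1756740 + 77310) + (27 - 696) = -1679430 - 669 = -1680099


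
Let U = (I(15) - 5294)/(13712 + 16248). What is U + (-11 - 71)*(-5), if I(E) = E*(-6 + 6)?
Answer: 6139153/14980 ≈ 409.82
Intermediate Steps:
I(E) = 0 (I(E) = E*0 = 0)
U = -2647/14980 (U = (0 - 5294)/(13712 + 16248) = -5294/29960 = -5294*1/29960 = -2647/14980 ≈ -0.17670)
U + (-11 - 71)*(-5) = -2647/14980 + (-11 - 71)*(-5) = -2647/14980 - 82*(-5) = -2647/14980 + 410 = 6139153/14980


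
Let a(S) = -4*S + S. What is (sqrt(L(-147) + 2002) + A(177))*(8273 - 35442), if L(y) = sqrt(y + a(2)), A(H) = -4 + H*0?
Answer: 108676 - 27169*sqrt(2002 + 3*I*sqrt(17)) ≈ -1.107e+6 - 3755.4*I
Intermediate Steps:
a(S) = -3*S
A(H) = -4 (A(H) = -4 + 0 = -4)
L(y) = sqrt(-6 + y) (L(y) = sqrt(y - 3*2) = sqrt(y - 6) = sqrt(-6 + y))
(sqrt(L(-147) + 2002) + A(177))*(8273 - 35442) = (sqrt(sqrt(-6 - 147) + 2002) - 4)*(8273 - 35442) = (sqrt(sqrt(-153) + 2002) - 4)*(-27169) = (sqrt(3*I*sqrt(17) + 2002) - 4)*(-27169) = (sqrt(2002 + 3*I*sqrt(17)) - 4)*(-27169) = (-4 + sqrt(2002 + 3*I*sqrt(17)))*(-27169) = 108676 - 27169*sqrt(2002 + 3*I*sqrt(17))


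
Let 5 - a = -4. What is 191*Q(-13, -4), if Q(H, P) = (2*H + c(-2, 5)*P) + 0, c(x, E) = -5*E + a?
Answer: 7258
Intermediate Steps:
a = 9 (a = 5 - 1*(-4) = 5 + 4 = 9)
c(x, E) = 9 - 5*E (c(x, E) = -5*E + 9 = 9 - 5*E)
Q(H, P) = -16*P + 2*H (Q(H, P) = (2*H + (9 - 5*5)*P) + 0 = (2*H + (9 - 25)*P) + 0 = (2*H - 16*P) + 0 = (-16*P + 2*H) + 0 = -16*P + 2*H)
191*Q(-13, -4) = 191*(-16*(-4) + 2*(-13)) = 191*(64 - 26) = 191*38 = 7258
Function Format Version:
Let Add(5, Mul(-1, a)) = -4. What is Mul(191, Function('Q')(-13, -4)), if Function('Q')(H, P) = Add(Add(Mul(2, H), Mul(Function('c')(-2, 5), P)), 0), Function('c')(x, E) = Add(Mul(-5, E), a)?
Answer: 7258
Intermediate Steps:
a = 9 (a = Add(5, Mul(-1, -4)) = Add(5, 4) = 9)
Function('c')(x, E) = Add(9, Mul(-5, E)) (Function('c')(x, E) = Add(Mul(-5, E), 9) = Add(9, Mul(-5, E)))
Function('Q')(H, P) = Add(Mul(-16, P), Mul(2, H)) (Function('Q')(H, P) = Add(Add(Mul(2, H), Mul(Add(9, Mul(-5, 5)), P)), 0) = Add(Add(Mul(2, H), Mul(Add(9, -25), P)), 0) = Add(Add(Mul(2, H), Mul(-16, P)), 0) = Add(Add(Mul(-16, P), Mul(2, H)), 0) = Add(Mul(-16, P), Mul(2, H)))
Mul(191, Function('Q')(-13, -4)) = Mul(191, Add(Mul(-16, -4), Mul(2, -13))) = Mul(191, Add(64, -26)) = Mul(191, 38) = 7258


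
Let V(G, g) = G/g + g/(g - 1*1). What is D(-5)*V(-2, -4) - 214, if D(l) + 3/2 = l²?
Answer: -3669/20 ≈ -183.45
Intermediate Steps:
D(l) = -3/2 + l²
V(G, g) = G/g + g/(-1 + g) (V(G, g) = G/g + g/(g - 1) = G/g + g/(-1 + g))
D(-5)*V(-2, -4) - 214 = (-3/2 + (-5)²)*(((-4)² - 1*(-2) - 2*(-4))/((-4)*(-1 - 4))) - 214 = (-3/2 + 25)*(-¼*(16 + 2 + 8)/(-5)) - 214 = 47*(-¼*(-⅕)*26)/2 - 214 = (47/2)*(13/10) - 214 = 611/20 - 214 = -3669/20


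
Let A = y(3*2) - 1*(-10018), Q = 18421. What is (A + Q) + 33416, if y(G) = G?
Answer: 61861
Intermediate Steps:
A = 10024 (A = 3*2 - 1*(-10018) = 6 + 10018 = 10024)
(A + Q) + 33416 = (10024 + 18421) + 33416 = 28445 + 33416 = 61861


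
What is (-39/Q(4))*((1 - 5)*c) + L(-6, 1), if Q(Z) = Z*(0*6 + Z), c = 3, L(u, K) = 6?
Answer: 141/4 ≈ 35.250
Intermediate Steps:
Q(Z) = Z² (Q(Z) = Z*(0 + Z) = Z*Z = Z²)
(-39/Q(4))*((1 - 5)*c) + L(-6, 1) = (-39/(4²))*((1 - 5)*3) + 6 = (-39/16)*(-4*3) + 6 = -39*1/16*(-12) + 6 = -39/16*(-12) + 6 = 117/4 + 6 = 141/4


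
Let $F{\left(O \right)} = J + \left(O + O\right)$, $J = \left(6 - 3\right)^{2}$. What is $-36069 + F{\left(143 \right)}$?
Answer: $-35774$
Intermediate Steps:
$J = 9$ ($J = 3^{2} = 9$)
$F{\left(O \right)} = 9 + 2 O$ ($F{\left(O \right)} = 9 + \left(O + O\right) = 9 + 2 O$)
$-36069 + F{\left(143 \right)} = -36069 + \left(9 + 2 \cdot 143\right) = -36069 + \left(9 + 286\right) = -36069 + 295 = -35774$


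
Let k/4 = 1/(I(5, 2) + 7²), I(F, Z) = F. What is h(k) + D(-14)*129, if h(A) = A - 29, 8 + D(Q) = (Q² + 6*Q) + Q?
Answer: 312689/27 ≈ 11581.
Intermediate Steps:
D(Q) = -8 + Q² + 7*Q (D(Q) = -8 + ((Q² + 6*Q) + Q) = -8 + (Q² + 7*Q) = -8 + Q² + 7*Q)
k = 2/27 (k = 4/(5 + 7²) = 4/(5 + 49) = 4/54 = 4*(1/54) = 2/27 ≈ 0.074074)
h(A) = -29 + A
h(k) + D(-14)*129 = (-29 + 2/27) + (-8 + (-14)² + 7*(-14))*129 = -781/27 + (-8 + 196 - 98)*129 = -781/27 + 90*129 = -781/27 + 11610 = 312689/27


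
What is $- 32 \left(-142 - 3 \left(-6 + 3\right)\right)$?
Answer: $4256$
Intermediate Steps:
$- 32 \left(-142 - 3 \left(-6 + 3\right)\right) = - 32 \left(-142 - -9\right) = - 32 \left(-142 + 9\right) = \left(-32\right) \left(-133\right) = 4256$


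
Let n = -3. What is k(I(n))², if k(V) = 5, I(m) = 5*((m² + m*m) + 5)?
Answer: 25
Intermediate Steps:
I(m) = 25 + 10*m² (I(m) = 5*((m² + m²) + 5) = 5*(2*m² + 5) = 5*(5 + 2*m²) = 25 + 10*m²)
k(I(n))² = 5² = 25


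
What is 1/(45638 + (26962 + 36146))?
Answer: 1/108746 ≈ 9.1957e-6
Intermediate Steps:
1/(45638 + (26962 + 36146)) = 1/(45638 + 63108) = 1/108746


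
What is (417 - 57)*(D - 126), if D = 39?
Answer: -31320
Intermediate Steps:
(417 - 57)*(D - 126) = (417 - 57)*(39 - 126) = 360*(-87) = -31320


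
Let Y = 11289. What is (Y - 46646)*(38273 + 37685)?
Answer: -2685647006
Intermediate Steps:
(Y - 46646)*(38273 + 37685) = (11289 - 46646)*(38273 + 37685) = -35357*75958 = -2685647006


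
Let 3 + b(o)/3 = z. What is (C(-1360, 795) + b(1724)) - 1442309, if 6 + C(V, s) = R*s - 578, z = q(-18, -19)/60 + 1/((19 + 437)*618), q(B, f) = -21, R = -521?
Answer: -872241812119/469680 ≈ -1.8571e+6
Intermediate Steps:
z = -493159/1409040 (z = -21/60 + 1/((19 + 437)*618) = -21*1/60 + (1/618)/456 = -7/20 + (1/456)*(1/618) = -7/20 + 1/281808 = -493159/1409040 ≈ -0.35000)
b(o) = -4720279/469680 (b(o) = -9 + 3*(-493159/1409040) = -9 - 493159/469680 = -4720279/469680)
C(V, s) = -584 - 521*s (C(V, s) = -6 + (-521*s - 578) = -6 + (-578 - 521*s) = -584 - 521*s)
(C(-1360, 795) + b(1724)) - 1442309 = ((-584 - 521*795) - 4720279/469680) - 1442309 = ((-584 - 414195) - 4720279/469680) - 1442309 = (-414779 - 4720279/469680) - 1442309 = -194818120999/469680 - 1442309 = -872241812119/469680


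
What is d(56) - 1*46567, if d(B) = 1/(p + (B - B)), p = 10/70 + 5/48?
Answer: -3864725/83 ≈ -46563.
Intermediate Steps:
p = 83/336 (p = 10*(1/70) + 5*(1/48) = ⅐ + 5/48 = 83/336 ≈ 0.24702)
d(B) = 336/83 (d(B) = 1/(83/336 + (B - B)) = 1/(83/336 + 0) = 1/(83/336) = 336/83)
d(56) - 1*46567 = 336/83 - 1*46567 = 336/83 - 46567 = -3864725/83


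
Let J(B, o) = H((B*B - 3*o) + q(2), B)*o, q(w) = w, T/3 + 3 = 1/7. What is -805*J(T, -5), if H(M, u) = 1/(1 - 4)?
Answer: -4025/3 ≈ -1341.7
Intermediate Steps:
T = -60/7 (T = -9 + 3/7 = -60/7 ≈ -8.5714)
H(M, u) = -⅓ (H(M, u) = 1/(-3) = -⅓)
J(B, o) = -o/3
-805*J(T, -5) = -(-805)*(-5)/3 = -805*5/3 = -4025/3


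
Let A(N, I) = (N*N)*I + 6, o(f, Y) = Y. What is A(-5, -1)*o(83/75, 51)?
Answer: -969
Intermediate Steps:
A(N, I) = 6 + I*N**2 (A(N, I) = N**2*I + 6 = I*N**2 + 6 = 6 + I*N**2)
A(-5, -1)*o(83/75, 51) = (6 - 1*(-5)**2)*51 = (6 - 1*25)*51 = (6 - 25)*51 = -19*51 = -969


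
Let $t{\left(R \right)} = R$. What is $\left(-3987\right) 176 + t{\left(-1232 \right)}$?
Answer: $-702944$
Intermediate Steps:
$\left(-3987\right) 176 + t{\left(-1232 \right)} = \left(-3987\right) 176 - 1232 = -701712 - 1232 = -702944$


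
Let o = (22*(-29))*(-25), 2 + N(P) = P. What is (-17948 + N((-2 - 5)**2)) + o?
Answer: -1951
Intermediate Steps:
N(P) = -2 + P
o = 15950 (o = -638*(-25) = 15950)
(-17948 + N((-2 - 5)**2)) + o = (-17948 + (-2 + (-2 - 5)**2)) + 15950 = (-17948 + (-2 + (-7)**2)) + 15950 = (-17948 + (-2 + 49)) + 15950 = (-17948 + 47) + 15950 = -17901 + 15950 = -1951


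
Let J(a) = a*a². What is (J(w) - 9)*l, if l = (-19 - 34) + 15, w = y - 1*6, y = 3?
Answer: 1368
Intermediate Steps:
w = -3 (w = 3 - 1*6 = 3 - 6 = -3)
l = -38 (l = -53 + 15 = -38)
J(a) = a³
(J(w) - 9)*l = ((-3)³ - 9)*(-38) = (-27 - 9)*(-38) = -36*(-38) = 1368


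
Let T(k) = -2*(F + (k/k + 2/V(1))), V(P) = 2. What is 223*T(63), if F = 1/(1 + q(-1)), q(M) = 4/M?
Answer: -2230/3 ≈ -743.33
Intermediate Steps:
F = -⅓ (F = 1/(1 + 4/(-1)) = 1/(1 + 4*(-1)) = 1/(1 - 4) = 1/(-3) = -⅓ ≈ -0.33333)
T(k) = -10/3 (T(k) = -2*(-⅓ + (k/k + 2/2)) = -2*(-⅓ + (1 + 2*(½))) = -2*(-⅓ + (1 + 1)) = -2*(-⅓ + 2) = -2*5/3 = -10/3)
223*T(63) = 223*(-10/3) = -2230/3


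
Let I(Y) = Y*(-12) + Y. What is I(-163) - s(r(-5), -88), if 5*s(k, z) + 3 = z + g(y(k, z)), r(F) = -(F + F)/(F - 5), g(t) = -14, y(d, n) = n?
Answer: 1814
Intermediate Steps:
r(F) = -2*F/(-5 + F)
s(k, z) = -17/5 + z/5 (s(k, z) = -⅗ + (z - 14)/5 = -⅗ + (-14 + z)/5 = -⅗ + (-14/5 + z/5) = -17/5 + z/5)
I(Y) = -11*Y (I(Y) = -12*Y + Y = -11*Y)
I(-163) - s(r(-5), -88) = -11*(-163) - (-17/5 + (⅕)*(-88)) = 1793 - (-17/5 - 88/5) = 1793 - 1*(-21) = 1793 + 21 = 1814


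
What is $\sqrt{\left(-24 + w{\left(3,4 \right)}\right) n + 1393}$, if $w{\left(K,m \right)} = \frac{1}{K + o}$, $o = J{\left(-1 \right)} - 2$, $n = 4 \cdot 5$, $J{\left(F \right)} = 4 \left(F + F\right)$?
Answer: $\frac{\sqrt{44597}}{7} \approx 30.169$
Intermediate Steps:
$J{\left(F \right)} = 8 F$ ($J{\left(F \right)} = 4 \cdot 2 F = 8 F$)
$n = 20$
$o = -10$ ($o = 8 \left(-1\right) - 2 = -8 - 2 = -10$)
$w{\left(K,m \right)} = \frac{1}{-10 + K}$ ($w{\left(K,m \right)} = \frac{1}{K - 10} = \frac{1}{-10 + K}$)
$\sqrt{\left(-24 + w{\left(3,4 \right)}\right) n + 1393} = \sqrt{\left(-24 + \frac{1}{-10 + 3}\right) 20 + 1393} = \sqrt{\left(-24 + \frac{1}{-7}\right) 20 + 1393} = \sqrt{\left(-24 - \frac{1}{7}\right) 20 + 1393} = \sqrt{\left(- \frac{169}{7}\right) 20 + 1393} = \sqrt{- \frac{3380}{7} + 1393} = \sqrt{\frac{6371}{7}} = \frac{\sqrt{44597}}{7}$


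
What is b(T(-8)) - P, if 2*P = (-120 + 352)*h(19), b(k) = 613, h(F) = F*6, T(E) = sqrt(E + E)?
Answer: -12611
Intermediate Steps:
T(E) = sqrt(2)*sqrt(E) (T(E) = sqrt(2*E) = sqrt(2)*sqrt(E))
h(F) = 6*F
P = 13224 (P = ((-120 + 352)*(6*19))/2 = (232*114)/2 = (1/2)*26448 = 13224)
b(T(-8)) - P = 613 - 1*13224 = 613 - 13224 = -12611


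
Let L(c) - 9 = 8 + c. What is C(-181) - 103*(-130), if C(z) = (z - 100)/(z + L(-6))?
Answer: 2276581/170 ≈ 13392.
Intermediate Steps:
L(c) = 17 + c (L(c) = 9 + (8 + c) = 17 + c)
C(z) = (-100 + z)/(11 + z) (C(z) = (z - 100)/(z + (17 - 6)) = (-100 + z)/(z + 11) = (-100 + z)/(11 + z))
C(-181) - 103*(-130) = (-100 - 181)/(11 - 181) - 103*(-130) = -281/(-170) + 13390 = -1/170*(-281) + 13390 = 281/170 + 13390 = 2276581/170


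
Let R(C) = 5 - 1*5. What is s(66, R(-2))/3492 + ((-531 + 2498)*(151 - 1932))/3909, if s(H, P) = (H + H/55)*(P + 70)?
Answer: -339302243/379173 ≈ -894.85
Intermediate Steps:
R(C) = 0 (R(C) = 5 - 5 = 0)
s(H, P) = 56*H*(70 + P)/55 (s(H, P) = (H + H*(1/55))*(70 + P) = (H + H/55)*(70 + P) = (56*H/55)*(70 + P) = 56*H*(70 + P)/55)
s(66, R(-2))/3492 + ((-531 + 2498)*(151 - 1932))/3909 = ((56/55)*66*(70 + 0))/3492 + ((-531 + 2498)*(151 - 1932))/3909 = ((56/55)*66*70)*(1/3492) + (1967*(-1781))*(1/3909) = 4704*(1/3492) - 3503227*1/3909 = 392/291 - 3503227/3909 = -339302243/379173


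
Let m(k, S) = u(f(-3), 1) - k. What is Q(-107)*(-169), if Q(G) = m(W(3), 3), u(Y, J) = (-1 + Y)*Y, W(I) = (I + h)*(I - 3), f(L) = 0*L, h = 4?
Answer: 0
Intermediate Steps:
f(L) = 0
W(I) = (-3 + I)*(4 + I) (W(I) = (I + 4)*(I - 3) = (4 + I)*(-3 + I) = (-3 + I)*(4 + I))
u(Y, J) = Y*(-1 + Y)
m(k, S) = -k (m(k, S) = 0*(-1 + 0) - k = 0*(-1) - k = 0 - k = -k)
Q(G) = 0 (Q(G) = -(-12 + 3 + 3²) = -(-12 + 3 + 9) = -1*0 = 0)
Q(-107)*(-169) = 0*(-169) = 0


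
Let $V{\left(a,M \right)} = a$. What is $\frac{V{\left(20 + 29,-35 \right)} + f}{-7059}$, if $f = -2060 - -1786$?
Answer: $\frac{75}{2353} \approx 0.031874$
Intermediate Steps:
$f = -274$ ($f = -2060 + 1786 = -274$)
$\frac{V{\left(20 + 29,-35 \right)} + f}{-7059} = \frac{\left(20 + 29\right) - 274}{-7059} = \left(49 - 274\right) \left(- \frac{1}{7059}\right) = \left(-225\right) \left(- \frac{1}{7059}\right) = \frac{75}{2353}$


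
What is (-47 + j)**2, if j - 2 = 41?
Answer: 16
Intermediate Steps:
j = 43 (j = 2 + 41 = 43)
(-47 + j)**2 = (-47 + 43)**2 = (-4)**2 = 16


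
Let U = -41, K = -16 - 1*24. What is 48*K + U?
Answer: -1961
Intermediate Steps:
K = -40 (K = -16 - 24 = -40)
48*K + U = 48*(-40) - 41 = -1920 - 41 = -1961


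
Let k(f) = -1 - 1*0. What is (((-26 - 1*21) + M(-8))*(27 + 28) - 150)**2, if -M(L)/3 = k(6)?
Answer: 6604900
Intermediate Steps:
k(f) = -1 (k(f) = -1 + 0 = -1)
M(L) = 3 (M(L) = -3*(-1) = 3)
(((-26 - 1*21) + M(-8))*(27 + 28) - 150)**2 = (((-26 - 1*21) + 3)*(27 + 28) - 150)**2 = (((-26 - 21) + 3)*55 - 150)**2 = ((-47 + 3)*55 - 150)**2 = (-44*55 - 150)**2 = (-2420 - 150)**2 = (-2570)**2 = 6604900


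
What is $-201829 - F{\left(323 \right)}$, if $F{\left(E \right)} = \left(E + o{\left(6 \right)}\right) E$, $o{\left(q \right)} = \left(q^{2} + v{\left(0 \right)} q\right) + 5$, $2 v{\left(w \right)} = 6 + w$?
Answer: $-325215$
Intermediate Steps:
$v{\left(w \right)} = 3 + \frac{w}{2}$ ($v{\left(w \right)} = \frac{6 + w}{2} = 3 + \frac{w}{2}$)
$o{\left(q \right)} = 5 + q^{2} + 3 q$ ($o{\left(q \right)} = \left(q^{2} + \left(3 + \frac{1}{2} \cdot 0\right) q\right) + 5 = \left(q^{2} + \left(3 + 0\right) q\right) + 5 = \left(q^{2} + 3 q\right) + 5 = 5 + q^{2} + 3 q$)
$F{\left(E \right)} = E \left(59 + E\right)$ ($F{\left(E \right)} = \left(E + \left(5 + 6^{2} + 3 \cdot 6\right)\right) E = \left(E + \left(5 + 36 + 18\right)\right) E = \left(E + 59\right) E = \left(59 + E\right) E = E \left(59 + E\right)$)
$-201829 - F{\left(323 \right)} = -201829 - 323 \left(59 + 323\right) = -201829 - 323 \cdot 382 = -201829 - 123386 = -325215$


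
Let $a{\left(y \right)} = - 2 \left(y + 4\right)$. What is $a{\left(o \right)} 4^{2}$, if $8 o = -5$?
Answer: $-108$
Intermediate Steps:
$o = - \frac{5}{8}$ ($o = \frac{1}{8} \left(-5\right) = - \frac{5}{8} \approx -0.625$)
$a{\left(y \right)} = -8 - 2 y$ ($a{\left(y \right)} = - 2 \left(4 + y\right) = -8 - 2 y$)
$a{\left(o \right)} 4^{2} = \left(-8 - - \frac{5}{4}\right) 4^{2} = \left(-8 + \frac{5}{4}\right) 16 = \left(- \frac{27}{4}\right) 16 = -108$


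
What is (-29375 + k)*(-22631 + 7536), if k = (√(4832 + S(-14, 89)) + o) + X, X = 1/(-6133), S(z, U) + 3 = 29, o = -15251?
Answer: 4131369554605/6133 - 15095*√4858 ≈ 6.7258e+8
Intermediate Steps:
S(z, U) = 26 (S(z, U) = -3 + 29 = 26)
X = -1/6133 ≈ -0.00016305
k = -93534384/6133 + √4858 (k = (√(4832 + 26) - 15251) - 1/6133 = (√4858 - 15251) - 1/6133 = (-15251 + √4858) - 1/6133 = -93534384/6133 + √4858 ≈ -15181.)
(-29375 + k)*(-22631 + 7536) = (-29375 + (-93534384/6133 + √4858))*(-22631 + 7536) = (-273691259/6133 + √4858)*(-15095) = 4131369554605/6133 - 15095*√4858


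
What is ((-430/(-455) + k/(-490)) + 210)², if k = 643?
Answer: 1783189000321/40576900 ≈ 43946.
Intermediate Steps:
((-430/(-455) + k/(-490)) + 210)² = ((-430/(-455) + 643/(-490)) + 210)² = ((-430*(-1/455) + 643*(-1/490)) + 210)² = ((86/91 - 643/490) + 210)² = (-2339/6370 + 210)² = (1335361/6370)² = 1783189000321/40576900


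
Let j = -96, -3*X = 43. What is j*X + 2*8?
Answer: 1392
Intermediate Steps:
X = -43/3 (X = -⅓*43 = -43/3 ≈ -14.333)
j*X + 2*8 = -96*(-43/3) + 2*8 = 1376 + 16 = 1392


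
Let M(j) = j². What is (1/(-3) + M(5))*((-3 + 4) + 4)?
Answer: 370/3 ≈ 123.33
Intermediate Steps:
(1/(-3) + M(5))*((-3 + 4) + 4) = (1/(-3) + 5²)*((-3 + 4) + 4) = (-⅓ + 25)*(1 + 4) = (74/3)*5 = 370/3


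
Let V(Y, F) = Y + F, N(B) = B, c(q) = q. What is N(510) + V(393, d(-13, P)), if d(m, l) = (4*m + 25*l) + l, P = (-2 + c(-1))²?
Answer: 1085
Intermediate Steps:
P = 9 (P = (-2 - 1)² = (-3)² = 9)
d(m, l) = 4*m + 26*l
V(Y, F) = F + Y
N(510) + V(393, d(-13, P)) = 510 + ((4*(-13) + 26*9) + 393) = 510 + ((-52 + 234) + 393) = 510 + (182 + 393) = 510 + 575 = 1085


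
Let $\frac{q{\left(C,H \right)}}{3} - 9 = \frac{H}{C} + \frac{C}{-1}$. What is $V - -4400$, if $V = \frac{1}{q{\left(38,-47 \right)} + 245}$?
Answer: $\frac{25797238}{5863} \approx 4400.0$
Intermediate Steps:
$q{\left(C,H \right)} = 27 - 3 C + \frac{3 H}{C}$ ($q{\left(C,H \right)} = 27 + 3 \left(\frac{H}{C} + \frac{C}{-1}\right) = 27 + 3 \left(\frac{H}{C} + C \left(-1\right)\right) = 27 + 3 \left(\frac{H}{C} - C\right) = 27 + 3 \left(- C + \frac{H}{C}\right) = 27 - \left(3 C - \frac{3 H}{C}\right) = 27 - 3 C + \frac{3 H}{C}$)
$V = \frac{38}{5863}$ ($V = \frac{1}{\left(27 - 114 + 3 \left(-47\right) \frac{1}{38}\right) + 245} = \frac{1}{\left(27 - 114 - \frac{141}{38}\right) + 245} = \frac{1}{- \frac{3447}{38} + 245} = \frac{1}{\frac{5863}{38}} = \frac{38}{5863} \approx 0.0064813$)
$V - -4400 = \frac{38}{5863} - -4400 = \frac{38}{5863} + 4400 = \frac{25797238}{5863}$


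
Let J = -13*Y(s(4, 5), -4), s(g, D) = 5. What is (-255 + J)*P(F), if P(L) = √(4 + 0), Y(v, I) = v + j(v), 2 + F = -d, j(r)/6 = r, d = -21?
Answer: -1420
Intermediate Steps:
j(r) = 6*r
F = 19 (F = -2 - 1*(-21) = -2 + 21 = 19)
Y(v, I) = 7*v (Y(v, I) = v + 6*v = 7*v)
P(L) = 2 (P(L) = √4 = 2)
J = -455 (J = -91*5 = -13*35 = -455)
(-255 + J)*P(F) = (-255 - 455)*2 = -710*2 = -1420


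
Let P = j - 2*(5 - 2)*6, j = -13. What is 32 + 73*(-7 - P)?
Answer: 3098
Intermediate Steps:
P = -49 (P = -13 - 2*(5 - 2)*6 = -13 - 2*3*6 = -13 - 2*18 = -13 - 1*36 = -13 - 36 = -49)
32 + 73*(-7 - P) = 32 + 73*(-7 - 1*(-49)) = 32 + 73*(-7 + 49) = 32 + 73*42 = 32 + 3066 = 3098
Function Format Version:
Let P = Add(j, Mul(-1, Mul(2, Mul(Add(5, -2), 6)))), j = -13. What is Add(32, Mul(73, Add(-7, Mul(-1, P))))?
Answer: 3098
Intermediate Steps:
P = -49 (P = Add(-13, Mul(-1, Mul(2, Mul(Add(5, -2), 6)))) = Add(-13, Mul(-1, Mul(2, Mul(3, 6)))) = Add(-13, Mul(-1, Mul(2, 18))) = Add(-13, Mul(-1, 36)) = Add(-13, -36) = -49)
Add(32, Mul(73, Add(-7, Mul(-1, P)))) = Add(32, Mul(73, Add(-7, Mul(-1, -49)))) = Add(32, Mul(73, Add(-7, 49))) = Add(32, Mul(73, 42)) = Add(32, 3066) = 3098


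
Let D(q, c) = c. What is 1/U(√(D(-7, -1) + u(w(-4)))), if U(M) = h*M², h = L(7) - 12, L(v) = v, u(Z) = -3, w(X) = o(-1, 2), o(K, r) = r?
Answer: 1/20 ≈ 0.050000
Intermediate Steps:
w(X) = 2
h = -5 (h = 7 - 12 = -5)
U(M) = -5*M²
1/U(√(D(-7, -1) + u(w(-4)))) = 1/(-5*(√(-1 - 3))²) = 1/(-5*(√(-4))²) = 1/(-5*(2*I)²) = 1/(-5*(-4)) = 1/20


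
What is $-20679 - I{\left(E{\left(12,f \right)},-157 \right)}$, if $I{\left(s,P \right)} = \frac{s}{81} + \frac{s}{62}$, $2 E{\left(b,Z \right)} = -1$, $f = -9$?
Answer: $- \frac{207699733}{10044} \approx -20679.0$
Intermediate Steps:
$E{\left(b,Z \right)} = - \frac{1}{2}$ ($E{\left(b,Z \right)} = \frac{1}{2} \left(-1\right) = - \frac{1}{2}$)
$I{\left(s,P \right)} = \frac{143 s}{5022}$ ($I{\left(s,P \right)} = s \frac{1}{81} + s \frac{1}{62} = \frac{s}{81} + \frac{s}{62} = \frac{143 s}{5022}$)
$-20679 - I{\left(E{\left(12,f \right)},-157 \right)} = -20679 - \frac{143}{5022} \left(- \frac{1}{2}\right) = -20679 - - \frac{143}{10044} = -20679 + \frac{143}{10044} = - \frac{207699733}{10044}$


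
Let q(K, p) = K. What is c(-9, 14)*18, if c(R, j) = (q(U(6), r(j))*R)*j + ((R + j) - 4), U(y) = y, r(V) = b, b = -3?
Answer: -13590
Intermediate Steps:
r(V) = -3
c(R, j) = -4 + R + j + 6*R*j (c(R, j) = (6*R)*j + ((R + j) - 4) = 6*R*j + (-4 + R + j) = -4 + R + j + 6*R*j)
c(-9, 14)*18 = (-4 - 9 + 14 + 6*(-9)*14)*18 = (-4 - 9 + 14 - 756)*18 = -755*18 = -13590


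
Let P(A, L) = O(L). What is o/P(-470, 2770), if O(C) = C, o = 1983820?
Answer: 198382/277 ≈ 716.18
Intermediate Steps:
P(A, L) = L
o/P(-470, 2770) = 1983820/2770 = 1983820*(1/2770) = 198382/277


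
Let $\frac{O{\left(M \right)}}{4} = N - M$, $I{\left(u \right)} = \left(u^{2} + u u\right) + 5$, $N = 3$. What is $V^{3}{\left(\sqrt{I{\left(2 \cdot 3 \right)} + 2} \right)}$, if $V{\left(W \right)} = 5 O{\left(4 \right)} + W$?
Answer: $-12740 + 1279 \sqrt{79} \approx -1372.0$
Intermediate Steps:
$I{\left(u \right)} = 5 + 2 u^{2}$ ($I{\left(u \right)} = \left(u^{2} + u^{2}\right) + 5 = 2 u^{2} + 5 = 5 + 2 u^{2}$)
$O{\left(M \right)} = 12 - 4 M$ ($O{\left(M \right)} = 4 \left(3 - M\right) = 12 - 4 M$)
$V{\left(W \right)} = -20 + W$ ($V{\left(W \right)} = 5 \left(12 - 16\right) + W = 5 \left(-4\right) + W = -20 + W$)
$V^{3}{\left(\sqrt{I{\left(2 \cdot 3 \right)} + 2} \right)} = \left(-20 + \sqrt{\left(5 + 2 \left(2 \cdot 3\right)^{2}\right) + 2}\right)^{3} = \left(-20 + \sqrt{\left(5 + 2 \cdot 6^{2}\right) + 2}\right)^{3} = \left(-20 + \sqrt{\left(5 + 2 \cdot 36\right) + 2}\right)^{3} = \left(-20 + \sqrt{\left(5 + 72\right) + 2}\right)^{3} = \left(-20 + \sqrt{77 + 2}\right)^{3} = \left(-20 + \sqrt{79}\right)^{3}$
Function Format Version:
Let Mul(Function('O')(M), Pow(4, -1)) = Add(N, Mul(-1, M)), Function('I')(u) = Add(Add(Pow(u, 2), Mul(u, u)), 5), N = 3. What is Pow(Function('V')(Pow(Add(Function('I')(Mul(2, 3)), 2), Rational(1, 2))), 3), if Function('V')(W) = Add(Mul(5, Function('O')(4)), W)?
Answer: Add(-12740, Mul(1279, Pow(79, Rational(1, 2)))) ≈ -1372.0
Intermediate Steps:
Function('I')(u) = Add(5, Mul(2, Pow(u, 2))) (Function('I')(u) = Add(Add(Pow(u, 2), Pow(u, 2)), 5) = Add(Mul(2, Pow(u, 2)), 5) = Add(5, Mul(2, Pow(u, 2))))
Function('O')(M) = Add(12, Mul(-4, M)) (Function('O')(M) = Mul(4, Add(3, Mul(-1, M))) = Add(12, Mul(-4, M)))
Function('V')(W) = Add(-20, W) (Function('V')(W) = Add(Mul(5, Add(12, Mul(-4, 4))), W) = Add(Mul(5, Add(12, -16)), W) = Add(Mul(5, -4), W) = Add(-20, W))
Pow(Function('V')(Pow(Add(Function('I')(Mul(2, 3)), 2), Rational(1, 2))), 3) = Pow(Add(-20, Pow(Add(Add(5, Mul(2, Pow(Mul(2, 3), 2))), 2), Rational(1, 2))), 3) = Pow(Add(-20, Pow(Add(Add(5, Mul(2, Pow(6, 2))), 2), Rational(1, 2))), 3) = Pow(Add(-20, Pow(Add(Add(5, Mul(2, 36)), 2), Rational(1, 2))), 3) = Pow(Add(-20, Pow(Add(Add(5, 72), 2), Rational(1, 2))), 3) = Pow(Add(-20, Pow(Add(77, 2), Rational(1, 2))), 3) = Pow(Add(-20, Pow(79, Rational(1, 2))), 3)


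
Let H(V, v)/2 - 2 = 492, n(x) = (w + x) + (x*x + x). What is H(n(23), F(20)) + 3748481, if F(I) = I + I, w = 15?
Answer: 3749469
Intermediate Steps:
F(I) = 2*I
n(x) = 15 + x² + 2*x (n(x) = (15 + x) + (x*x + x) = (15 + x) + (x² + x) = (15 + x) + (x + x²) = 15 + x² + 2*x)
H(V, v) = 988 (H(V, v) = 4 + 2*492 = 4 + 984 = 988)
H(n(23), F(20)) + 3748481 = 988 + 3748481 = 3749469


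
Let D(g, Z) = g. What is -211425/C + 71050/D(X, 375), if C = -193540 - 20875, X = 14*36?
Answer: 219153485/1543788 ≈ 141.96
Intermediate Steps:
X = 504
C = -214415
-211425/C + 71050/D(X, 375) = -211425/(-214415) + 71050/504 = -211425*(-1/214415) + 71050*(1/504) = 42285/42883 + 5075/36 = 219153485/1543788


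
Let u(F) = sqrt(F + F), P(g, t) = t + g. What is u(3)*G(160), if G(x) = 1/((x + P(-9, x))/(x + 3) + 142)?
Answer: 163*sqrt(6)/23457 ≈ 0.017021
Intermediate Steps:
P(g, t) = g + t
u(F) = sqrt(2)*sqrt(F) (u(F) = sqrt(2*F) = sqrt(2)*sqrt(F))
G(x) = 1/(142 + (-9 + 2*x)/(3 + x)) (G(x) = 1/((x + (-9 + x))/(x + 3) + 142) = 1/((-9 + 2*x)/(3 + x) + 142) = 1/(142 + (-9 + 2*x)/(3 + x)))
u(3)*G(160) = (sqrt(2)*sqrt(3))*((3 + 160)/(3*(139 + 48*160))) = sqrt(6)*((1/3)*163/(139 + 7680)) = sqrt(6)*((1/3)*163/7819) = sqrt(6)*((1/3)*(1/7819)*163) = sqrt(6)*(163/23457) = 163*sqrt(6)/23457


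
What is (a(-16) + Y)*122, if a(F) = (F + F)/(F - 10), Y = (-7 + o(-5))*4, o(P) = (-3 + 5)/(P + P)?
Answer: -218624/65 ≈ -3363.4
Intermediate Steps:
o(P) = 1/P (o(P) = 2/((2*P)) = 2*(1/(2*P)) = 1/P)
Y = -144/5 (Y = (-7 + 1/(-5))*4 = (-7 - ⅕)*4 = -36/5*4 = -144/5 ≈ -28.800)
a(F) = 2*F/(-10 + F) (a(F) = (2*F)/(-10 + F) = 2*F/(-10 + F))
(a(-16) + Y)*122 = (2*(-16)/(-10 - 16) - 144/5)*122 = (2*(-16)/(-26) - 144/5)*122 = (2*(-16)*(-1/26) - 144/5)*122 = (16/13 - 144/5)*122 = -1792/65*122 = -218624/65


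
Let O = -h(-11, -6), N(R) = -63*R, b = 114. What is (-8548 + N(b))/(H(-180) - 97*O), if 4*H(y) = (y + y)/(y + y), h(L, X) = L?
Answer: 62920/4267 ≈ 14.746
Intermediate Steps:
H(y) = 1/4 (H(y) = ((y + y)/(y + y))/4 = ((2*y)/((2*y)))/4 = ((2*y)*(1/(2*y)))/4 = (1/4)*1 = 1/4)
O = 11 (O = -1*(-11) = 11)
(-8548 + N(b))/(H(-180) - 97*O) = (-8548 - 63*114)/(1/4 - 97*11) = (-8548 - 7182)/(1/4 - 1067) = -15730/(-4267/4) = -15730*(-4/4267) = 62920/4267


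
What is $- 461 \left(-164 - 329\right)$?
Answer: $227273$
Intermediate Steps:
$- 461 \left(-164 - 329\right) = \left(-461\right) \left(-493\right) = 227273$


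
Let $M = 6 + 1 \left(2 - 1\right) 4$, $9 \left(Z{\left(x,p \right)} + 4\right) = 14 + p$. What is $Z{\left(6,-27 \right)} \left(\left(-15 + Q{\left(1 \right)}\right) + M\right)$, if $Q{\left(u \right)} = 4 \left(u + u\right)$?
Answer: $- \frac{49}{3} \approx -16.333$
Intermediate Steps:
$Z{\left(x,p \right)} = - \frac{22}{9} + \frac{p}{9}$ ($Z{\left(x,p \right)} = -4 + \frac{14 + p}{9} = -4 + \left(\frac{14}{9} + \frac{p}{9}\right) = - \frac{22}{9} + \frac{p}{9}$)
$Q{\left(u \right)} = 8 u$ ($Q{\left(u \right)} = 4 \cdot 2 u = 8 u$)
$M = 10$ ($M = 6 + 1 \left(2 - 1\right) 4 = 6 + 1 \cdot 1 \cdot 4 = 6 + 1 \cdot 4 = 6 + 4 = 10$)
$Z{\left(6,-27 \right)} \left(\left(-15 + Q{\left(1 \right)}\right) + M\right) = \left(- \frac{22}{9} + \frac{1}{9} \left(-27\right)\right) \left(\left(-15 + 8 \cdot 1\right) + 10\right) = \left(- \frac{22}{9} - 3\right) \left(\left(-15 + 8\right) + 10\right) = - \frac{49 \left(-7 + 10\right)}{9} = \left(- \frac{49}{9}\right) 3 = - \frac{49}{3}$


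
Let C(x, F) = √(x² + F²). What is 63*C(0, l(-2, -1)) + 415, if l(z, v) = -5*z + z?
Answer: 919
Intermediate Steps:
l(z, v) = -4*z
C(x, F) = √(F² + x²)
63*C(0, l(-2, -1)) + 415 = 63*√((-4*(-2))² + 0²) + 415 = 63*√(8² + 0) + 415 = 63*√(64 + 0) + 415 = 63*√64 + 415 = 63*8 + 415 = 504 + 415 = 919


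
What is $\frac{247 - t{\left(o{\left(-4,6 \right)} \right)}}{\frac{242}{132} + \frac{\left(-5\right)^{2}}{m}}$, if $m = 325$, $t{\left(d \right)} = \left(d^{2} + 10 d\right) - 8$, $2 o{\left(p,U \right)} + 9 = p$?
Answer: $\frac{43329}{298} \approx 145.4$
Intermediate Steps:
$o{\left(p,U \right)} = - \frac{9}{2} + \frac{p}{2}$
$t{\left(d \right)} = -8 + d^{2} + 10 d$
$\frac{247 - t{\left(o{\left(-4,6 \right)} \right)}}{\frac{242}{132} + \frac{\left(-5\right)^{2}}{m}} = \frac{247 - \left(-8 + \left(- \frac{9}{2} + \frac{1}{2} \left(-4\right)\right)^{2} + 10 \left(- \frac{9}{2} + \frac{1}{2} \left(-4\right)\right)\right)}{\frac{242}{132} + \frac{\left(-5\right)^{2}}{325}} = \frac{247 - \left(-8 + \left(- \frac{9}{2} - 2\right)^{2} + 10 \left(- \frac{9}{2} - 2\right)\right)}{242 \cdot \frac{1}{132} + 25 \cdot \frac{1}{325}} = \frac{247 - \left(-8 + \left(- \frac{13}{2}\right)^{2} + 10 \left(- \frac{13}{2}\right)\right)}{\frac{11}{6} + \frac{1}{13}} = \frac{247 - \left(-8 + \frac{169}{4} - 65\right)}{\frac{149}{78}} = \left(247 - - \frac{123}{4}\right) \frac{78}{149} = \left(247 + \frac{123}{4}\right) \frac{78}{149} = \frac{1111}{4} \cdot \frac{78}{149} = \frac{43329}{298}$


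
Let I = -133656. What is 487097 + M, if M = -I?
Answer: 620753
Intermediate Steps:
M = 133656 (M = -1*(-133656) = 133656)
487097 + M = 487097 + 133656 = 620753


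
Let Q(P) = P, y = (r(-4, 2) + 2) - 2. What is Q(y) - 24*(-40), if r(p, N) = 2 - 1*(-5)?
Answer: 967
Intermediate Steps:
r(p, N) = 7 (r(p, N) = 2 + 5 = 7)
y = 7 (y = (7 + 2) - 2 = 9 - 2 = 7)
Q(y) - 24*(-40) = 7 - 24*(-40) = 7 + 960 = 967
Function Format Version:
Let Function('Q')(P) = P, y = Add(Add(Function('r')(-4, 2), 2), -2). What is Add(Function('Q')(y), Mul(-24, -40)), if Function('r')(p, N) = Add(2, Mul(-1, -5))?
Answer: 967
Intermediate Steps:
Function('r')(p, N) = 7 (Function('r')(p, N) = Add(2, 5) = 7)
y = 7 (y = Add(Add(7, 2), -2) = Add(9, -2) = 7)
Add(Function('Q')(y), Mul(-24, -40)) = Add(7, Mul(-24, -40)) = Add(7, 960) = 967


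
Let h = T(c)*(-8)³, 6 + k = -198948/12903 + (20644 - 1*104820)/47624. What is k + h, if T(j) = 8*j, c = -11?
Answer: 1153013543380/25603853 ≈ 45033.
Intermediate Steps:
k = -593657388/25603853 (k = -6 + (-198948/12903 + (20644 - 1*104820)/47624) = -6 + (-198948*1/12903 + (20644 - 104820)*(1/47624)) = -6 + (-66316/4301 - 84176*1/47624) = -6 + (-66316/4301 - 10522/5953) = -6 - 440034270/25603853 = -593657388/25603853 ≈ -23.186)
h = 45056 (h = (8*(-11))*(-8)³ = -88*(-512) = 45056)
k + h = -593657388/25603853 + 45056 = 1153013543380/25603853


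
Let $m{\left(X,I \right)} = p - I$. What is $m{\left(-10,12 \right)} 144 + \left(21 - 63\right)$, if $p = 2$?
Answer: $-1482$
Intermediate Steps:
$m{\left(X,I \right)} = 2 - I$
$m{\left(-10,12 \right)} 144 + \left(21 - 63\right) = \left(2 - 12\right) 144 + \left(21 - 63\right) = \left(2 - 12\right) 144 - 42 = \left(-10\right) 144 - 42 = -1440 - 42 = -1482$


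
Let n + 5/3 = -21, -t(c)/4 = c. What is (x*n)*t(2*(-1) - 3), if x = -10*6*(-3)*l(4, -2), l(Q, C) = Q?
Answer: -326400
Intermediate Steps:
t(c) = -4*c
n = -68/3 (n = -5/3 - 21 = -68/3 ≈ -22.667)
x = 720 (x = -10*6*(-3)*4 = -(-180)*4 = -10*(-72) = 720)
(x*n)*t(2*(-1) - 3) = (720*(-68/3))*(-4*(2*(-1) - 3)) = -(-65280)*(-2 - 3) = -(-65280)*(-5) = -16320*20 = -326400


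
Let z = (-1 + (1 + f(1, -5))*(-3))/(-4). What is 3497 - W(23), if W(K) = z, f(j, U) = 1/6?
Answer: 27967/8 ≈ 3495.9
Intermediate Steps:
f(j, U) = 1/6
z = 9/8 (z = (-1 + (1 + 1/6)*(-3))/(-4) = (-1 + (7/6)*(-3))*(-1/4) = (-1 - 7/2)*(-1/4) = -9/2*(-1/4) = 9/8 ≈ 1.1250)
W(K) = 9/8
3497 - W(23) = 3497 - 1*9/8 = 3497 - 9/8 = 27967/8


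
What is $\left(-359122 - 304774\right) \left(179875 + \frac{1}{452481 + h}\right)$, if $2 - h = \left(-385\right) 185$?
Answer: $- \frac{15635078847776974}{130927} \approx -1.1942 \cdot 10^{11}$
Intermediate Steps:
$h = 71227$ ($h = 2 - \left(-385\right) 185 = 2 - -71225 = 2 + 71225 = 71227$)
$\left(-359122 - 304774\right) \left(179875 + \frac{1}{452481 + h}\right) = \left(-359122 - 304774\right) \left(179875 + \frac{1}{452481 + 71227}\right) = - 663896 \left(179875 + \frac{1}{523708}\right) = \left(-663896\right) \frac{94201976501}{523708} = - \frac{15635078847776974}{130927}$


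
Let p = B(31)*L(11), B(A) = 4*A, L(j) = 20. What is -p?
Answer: -2480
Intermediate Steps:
p = 2480 (p = (4*31)*20 = 124*20 = 2480)
-p = -1*2480 = -2480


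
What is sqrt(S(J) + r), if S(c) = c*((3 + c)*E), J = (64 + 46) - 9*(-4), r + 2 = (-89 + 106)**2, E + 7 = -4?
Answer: I*sqrt(239007) ≈ 488.88*I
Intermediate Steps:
E = -11 (E = -7 - 4 = -11)
r = 287 (r = -2 + (-89 + 106)**2 = -2 + 17**2 = -2 + 289 = 287)
J = 146 (J = 110 + 36 = 146)
S(c) = c*(-33 - 11*c) (S(c) = c*((3 + c)*(-11)) = c*(-33 - 11*c))
sqrt(S(J) + r) = sqrt(-11*146*(3 + 146) + 287) = sqrt(-11*146*149 + 287) = sqrt(-239294 + 287) = sqrt(-239007) = I*sqrt(239007)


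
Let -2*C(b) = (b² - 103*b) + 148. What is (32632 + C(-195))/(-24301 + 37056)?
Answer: 3503/12755 ≈ 0.27464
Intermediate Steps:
C(b) = -74 - b²/2 + 103*b/2 (C(b) = -((b² - 103*b) + 148)/2 = -(148 + b² - 103*b)/2 = -74 - b²/2 + 103*b/2)
(32632 + C(-195))/(-24301 + 37056) = (32632 + (-74 - ½*(-195)² + (103/2)*(-195)))/(-24301 + 37056) = (32632 + (-74 - ½*38025 - 20085/2))/12755 = (32632 + (-74 - 38025/2 - 20085/2))*(1/12755) = (32632 - 29129)*(1/12755) = 3503*(1/12755) = 3503/12755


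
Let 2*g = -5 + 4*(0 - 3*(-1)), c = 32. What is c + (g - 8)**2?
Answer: 209/4 ≈ 52.250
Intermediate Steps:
g = 7/2 (g = (-5 + 4*(0 - 3*(-1)))/2 = (-5 + 4*(0 + 3))/2 = (-5 + 4*3)/2 = (-5 + 12)/2 = (1/2)*7 = 7/2 ≈ 3.5000)
c + (g - 8)**2 = 32 + (7/2 - 8)**2 = 32 + (-9/2)**2 = 32 + 81/4 = 209/4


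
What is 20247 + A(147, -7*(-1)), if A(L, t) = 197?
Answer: 20444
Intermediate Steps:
20247 + A(147, -7*(-1)) = 20247 + 197 = 20444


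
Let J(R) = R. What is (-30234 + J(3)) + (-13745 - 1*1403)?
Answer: -45379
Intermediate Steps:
(-30234 + J(3)) + (-13745 - 1*1403) = (-30234 + 3) + (-13745 - 1*1403) = -30231 + (-13745 - 1403) = -30231 - 15148 = -45379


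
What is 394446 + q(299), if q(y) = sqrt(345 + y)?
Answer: 394446 + 2*sqrt(161) ≈ 3.9447e+5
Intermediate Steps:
394446 + q(299) = 394446 + sqrt(345 + 299) = 394446 + sqrt(644) = 394446 + 2*sqrt(161)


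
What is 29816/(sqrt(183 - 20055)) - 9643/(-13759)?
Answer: 9643/13759 - 3727*I*sqrt(138)/207 ≈ 0.70085 - 211.51*I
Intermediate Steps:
29816/(sqrt(183 - 20055)) - 9643/(-13759) = 29816/(sqrt(-19872)) - 9643*(-1/13759) = 29816/((12*I*sqrt(138))) + 9643/13759 = 29816*(-I*sqrt(138)/1656) + 9643/13759 = -3727*I*sqrt(138)/207 + 9643/13759 = 9643/13759 - 3727*I*sqrt(138)/207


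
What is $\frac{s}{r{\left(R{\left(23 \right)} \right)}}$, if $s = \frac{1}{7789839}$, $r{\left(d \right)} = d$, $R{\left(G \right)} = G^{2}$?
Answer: $\frac{1}{4120824831} \approx 2.4267 \cdot 10^{-10}$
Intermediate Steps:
$s = \frac{1}{7789839} \approx 1.2837 \cdot 10^{-7}$
$\frac{s}{r{\left(R{\left(23 \right)} \right)}} = \frac{1}{7789839 \cdot 23^{2}} = \frac{1}{7789839 \cdot 529} = \frac{1}{7789839} \cdot \frac{1}{529} = \frac{1}{4120824831}$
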